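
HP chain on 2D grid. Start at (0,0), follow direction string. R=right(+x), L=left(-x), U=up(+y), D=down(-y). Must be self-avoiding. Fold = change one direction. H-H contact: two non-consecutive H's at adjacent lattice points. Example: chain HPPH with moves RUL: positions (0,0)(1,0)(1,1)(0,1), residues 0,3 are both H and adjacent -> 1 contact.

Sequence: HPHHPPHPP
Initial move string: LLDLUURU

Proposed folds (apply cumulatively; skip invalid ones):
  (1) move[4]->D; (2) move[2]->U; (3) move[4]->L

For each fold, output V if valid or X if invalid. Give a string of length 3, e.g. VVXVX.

Initial: LLDLUURU -> [(0, 0), (-1, 0), (-2, 0), (-2, -1), (-3, -1), (-3, 0), (-3, 1), (-2, 1), (-2, 2)]
Fold 1: move[4]->D => LLDLDURU INVALID (collision), skipped
Fold 2: move[2]->U => LLULUURU VALID
Fold 3: move[4]->L => LLULLURU VALID

Answer: XVV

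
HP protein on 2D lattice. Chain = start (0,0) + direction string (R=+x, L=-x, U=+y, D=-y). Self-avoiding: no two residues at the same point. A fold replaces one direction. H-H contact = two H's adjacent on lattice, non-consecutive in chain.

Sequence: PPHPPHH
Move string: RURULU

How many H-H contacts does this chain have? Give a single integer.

Answer: 1

Derivation:
Positions: [(0, 0), (1, 0), (1, 1), (2, 1), (2, 2), (1, 2), (1, 3)]
H-H contact: residue 2 @(1,1) - residue 5 @(1, 2)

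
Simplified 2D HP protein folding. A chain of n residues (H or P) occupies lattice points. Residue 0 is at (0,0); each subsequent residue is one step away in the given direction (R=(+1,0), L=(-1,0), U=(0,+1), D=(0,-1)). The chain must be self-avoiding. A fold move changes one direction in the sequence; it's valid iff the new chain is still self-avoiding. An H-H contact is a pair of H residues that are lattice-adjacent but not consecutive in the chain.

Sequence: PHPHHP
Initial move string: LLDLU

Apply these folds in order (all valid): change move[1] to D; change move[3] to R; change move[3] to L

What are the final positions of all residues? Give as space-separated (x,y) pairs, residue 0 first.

Answer: (0,0) (-1,0) (-1,-1) (-1,-2) (-2,-2) (-2,-1)

Derivation:
Initial moves: LLDLU
Fold: move[1]->D => LDDLU (positions: [(0, 0), (-1, 0), (-1, -1), (-1, -2), (-2, -2), (-2, -1)])
Fold: move[3]->R => LDDRU (positions: [(0, 0), (-1, 0), (-1, -1), (-1, -2), (0, -2), (0, -1)])
Fold: move[3]->L => LDDLU (positions: [(0, 0), (-1, 0), (-1, -1), (-1, -2), (-2, -2), (-2, -1)])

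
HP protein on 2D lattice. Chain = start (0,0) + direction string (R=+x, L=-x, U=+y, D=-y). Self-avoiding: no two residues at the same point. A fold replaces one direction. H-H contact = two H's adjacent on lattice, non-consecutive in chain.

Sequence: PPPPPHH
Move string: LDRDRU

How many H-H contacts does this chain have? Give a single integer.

Answer: 0

Derivation:
Positions: [(0, 0), (-1, 0), (-1, -1), (0, -1), (0, -2), (1, -2), (1, -1)]
No H-H contacts found.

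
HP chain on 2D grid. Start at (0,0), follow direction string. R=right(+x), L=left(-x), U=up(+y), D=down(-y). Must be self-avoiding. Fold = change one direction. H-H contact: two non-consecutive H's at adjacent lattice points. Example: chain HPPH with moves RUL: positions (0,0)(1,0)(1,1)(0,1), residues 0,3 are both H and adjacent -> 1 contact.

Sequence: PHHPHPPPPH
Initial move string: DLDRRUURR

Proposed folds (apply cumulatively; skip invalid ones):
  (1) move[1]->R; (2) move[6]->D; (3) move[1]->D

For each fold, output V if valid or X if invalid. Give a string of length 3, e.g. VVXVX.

Initial: DLDRRUURR -> [(0, 0), (0, -1), (-1, -1), (-1, -2), (0, -2), (1, -2), (1, -1), (1, 0), (2, 0), (3, 0)]
Fold 1: move[1]->R => DRDRRUURR VALID
Fold 2: move[6]->D => DRDRRUDRR INVALID (collision), skipped
Fold 3: move[1]->D => DDDRRUURR VALID

Answer: VXV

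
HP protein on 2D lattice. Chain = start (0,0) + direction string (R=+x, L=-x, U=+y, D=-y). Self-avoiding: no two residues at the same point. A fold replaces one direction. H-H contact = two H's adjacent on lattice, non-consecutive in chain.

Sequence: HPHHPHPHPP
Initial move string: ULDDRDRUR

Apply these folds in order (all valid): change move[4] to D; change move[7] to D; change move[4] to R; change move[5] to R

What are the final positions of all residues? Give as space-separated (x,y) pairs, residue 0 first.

Initial moves: ULDDRDRUR
Fold: move[4]->D => ULDDDDRUR (positions: [(0, 0), (0, 1), (-1, 1), (-1, 0), (-1, -1), (-1, -2), (-1, -3), (0, -3), (0, -2), (1, -2)])
Fold: move[7]->D => ULDDDDRDR (positions: [(0, 0), (0, 1), (-1, 1), (-1, 0), (-1, -1), (-1, -2), (-1, -3), (0, -3), (0, -4), (1, -4)])
Fold: move[4]->R => ULDDRDRDR (positions: [(0, 0), (0, 1), (-1, 1), (-1, 0), (-1, -1), (0, -1), (0, -2), (1, -2), (1, -3), (2, -3)])
Fold: move[5]->R => ULDDRRRDR (positions: [(0, 0), (0, 1), (-1, 1), (-1, 0), (-1, -1), (0, -1), (1, -1), (2, -1), (2, -2), (3, -2)])

Answer: (0,0) (0,1) (-1,1) (-1,0) (-1,-1) (0,-1) (1,-1) (2,-1) (2,-2) (3,-2)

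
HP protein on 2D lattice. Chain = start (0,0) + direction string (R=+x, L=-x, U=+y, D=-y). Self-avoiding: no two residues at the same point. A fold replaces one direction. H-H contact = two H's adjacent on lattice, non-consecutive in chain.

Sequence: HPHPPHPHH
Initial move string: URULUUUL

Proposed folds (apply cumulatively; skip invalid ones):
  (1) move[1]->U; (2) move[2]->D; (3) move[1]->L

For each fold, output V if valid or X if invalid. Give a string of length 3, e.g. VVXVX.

Answer: VXV

Derivation:
Initial: URULUUUL -> [(0, 0), (0, 1), (1, 1), (1, 2), (0, 2), (0, 3), (0, 4), (0, 5), (-1, 5)]
Fold 1: move[1]->U => UUULUUUL VALID
Fold 2: move[2]->D => UUDLUUUL INVALID (collision), skipped
Fold 3: move[1]->L => ULULUUUL VALID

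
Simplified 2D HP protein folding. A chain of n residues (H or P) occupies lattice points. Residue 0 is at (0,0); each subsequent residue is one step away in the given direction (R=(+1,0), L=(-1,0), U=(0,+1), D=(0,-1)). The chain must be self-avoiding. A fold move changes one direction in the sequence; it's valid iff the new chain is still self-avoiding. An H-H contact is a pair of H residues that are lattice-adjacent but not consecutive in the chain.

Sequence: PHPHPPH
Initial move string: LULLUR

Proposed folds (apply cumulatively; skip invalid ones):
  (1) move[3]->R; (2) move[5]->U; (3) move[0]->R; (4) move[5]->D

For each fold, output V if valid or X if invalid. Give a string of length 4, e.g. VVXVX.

Answer: XVVX

Derivation:
Initial: LULLUR -> [(0, 0), (-1, 0), (-1, 1), (-2, 1), (-3, 1), (-3, 2), (-2, 2)]
Fold 1: move[3]->R => LULRUR INVALID (collision), skipped
Fold 2: move[5]->U => LULLUU VALID
Fold 3: move[0]->R => RULLUU VALID
Fold 4: move[5]->D => RULLUD INVALID (collision), skipped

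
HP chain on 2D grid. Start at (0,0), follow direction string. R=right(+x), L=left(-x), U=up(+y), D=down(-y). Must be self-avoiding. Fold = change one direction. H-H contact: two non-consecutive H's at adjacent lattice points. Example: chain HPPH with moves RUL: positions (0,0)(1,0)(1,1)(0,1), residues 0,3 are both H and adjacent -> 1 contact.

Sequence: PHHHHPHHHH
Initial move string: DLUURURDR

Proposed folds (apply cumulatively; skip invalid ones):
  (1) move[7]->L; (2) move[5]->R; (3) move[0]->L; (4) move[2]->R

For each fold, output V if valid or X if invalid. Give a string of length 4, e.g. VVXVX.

Answer: XVVX

Derivation:
Initial: DLUURURDR -> [(0, 0), (0, -1), (-1, -1), (-1, 0), (-1, 1), (0, 1), (0, 2), (1, 2), (1, 1), (2, 1)]
Fold 1: move[7]->L => DLUURURLR INVALID (collision), skipped
Fold 2: move[5]->R => DLUURRRDR VALID
Fold 3: move[0]->L => LLUURRRDR VALID
Fold 4: move[2]->R => LLRURRRDR INVALID (collision), skipped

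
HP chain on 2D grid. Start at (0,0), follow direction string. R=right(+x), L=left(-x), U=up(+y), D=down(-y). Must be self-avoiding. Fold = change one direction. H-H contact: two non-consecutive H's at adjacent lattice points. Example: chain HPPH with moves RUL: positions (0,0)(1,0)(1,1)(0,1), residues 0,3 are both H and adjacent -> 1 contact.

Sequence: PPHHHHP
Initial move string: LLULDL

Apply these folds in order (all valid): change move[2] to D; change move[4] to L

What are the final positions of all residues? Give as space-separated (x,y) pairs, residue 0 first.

Initial moves: LLULDL
Fold: move[2]->D => LLDLDL (positions: [(0, 0), (-1, 0), (-2, 0), (-2, -1), (-3, -1), (-3, -2), (-4, -2)])
Fold: move[4]->L => LLDLLL (positions: [(0, 0), (-1, 0), (-2, 0), (-2, -1), (-3, -1), (-4, -1), (-5, -1)])

Answer: (0,0) (-1,0) (-2,0) (-2,-1) (-3,-1) (-4,-1) (-5,-1)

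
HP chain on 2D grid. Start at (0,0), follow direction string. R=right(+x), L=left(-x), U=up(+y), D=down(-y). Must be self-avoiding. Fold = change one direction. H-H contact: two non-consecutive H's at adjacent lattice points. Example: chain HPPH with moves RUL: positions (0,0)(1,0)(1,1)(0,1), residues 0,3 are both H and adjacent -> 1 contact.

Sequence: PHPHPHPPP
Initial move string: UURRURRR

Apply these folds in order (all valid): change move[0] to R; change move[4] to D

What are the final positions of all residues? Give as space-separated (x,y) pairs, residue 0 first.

Initial moves: UURRURRR
Fold: move[0]->R => RURRURRR (positions: [(0, 0), (1, 0), (1, 1), (2, 1), (3, 1), (3, 2), (4, 2), (5, 2), (6, 2)])
Fold: move[4]->D => RURRDRRR (positions: [(0, 0), (1, 0), (1, 1), (2, 1), (3, 1), (3, 0), (4, 0), (5, 0), (6, 0)])

Answer: (0,0) (1,0) (1,1) (2,1) (3,1) (3,0) (4,0) (5,0) (6,0)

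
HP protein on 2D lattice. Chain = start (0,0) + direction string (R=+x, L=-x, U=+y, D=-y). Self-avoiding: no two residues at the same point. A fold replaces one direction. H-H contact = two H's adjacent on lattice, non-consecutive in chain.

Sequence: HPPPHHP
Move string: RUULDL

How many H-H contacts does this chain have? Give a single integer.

Positions: [(0, 0), (1, 0), (1, 1), (1, 2), (0, 2), (0, 1), (-1, 1)]
H-H contact: residue 0 @(0,0) - residue 5 @(0, 1)

Answer: 1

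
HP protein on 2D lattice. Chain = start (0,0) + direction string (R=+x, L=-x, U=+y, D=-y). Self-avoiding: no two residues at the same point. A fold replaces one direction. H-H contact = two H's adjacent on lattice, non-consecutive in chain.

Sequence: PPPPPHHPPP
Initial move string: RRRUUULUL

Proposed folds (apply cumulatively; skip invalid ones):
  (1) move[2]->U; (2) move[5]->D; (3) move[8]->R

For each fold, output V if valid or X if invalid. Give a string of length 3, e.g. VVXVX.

Answer: VXV

Derivation:
Initial: RRRUUULUL -> [(0, 0), (1, 0), (2, 0), (3, 0), (3, 1), (3, 2), (3, 3), (2, 3), (2, 4), (1, 4)]
Fold 1: move[2]->U => RRUUUULUL VALID
Fold 2: move[5]->D => RRUUUDLUL INVALID (collision), skipped
Fold 3: move[8]->R => RRUUUULUR VALID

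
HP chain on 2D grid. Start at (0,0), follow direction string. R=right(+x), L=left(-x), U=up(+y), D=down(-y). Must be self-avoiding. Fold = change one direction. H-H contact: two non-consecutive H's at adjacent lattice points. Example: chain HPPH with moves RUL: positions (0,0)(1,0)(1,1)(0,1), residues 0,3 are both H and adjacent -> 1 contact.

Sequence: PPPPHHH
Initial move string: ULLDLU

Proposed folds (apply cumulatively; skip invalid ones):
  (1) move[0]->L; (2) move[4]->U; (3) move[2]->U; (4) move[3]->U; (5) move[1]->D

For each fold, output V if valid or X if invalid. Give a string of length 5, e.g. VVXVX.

Answer: VXXVV

Derivation:
Initial: ULLDLU -> [(0, 0), (0, 1), (-1, 1), (-2, 1), (-2, 0), (-3, 0), (-3, 1)]
Fold 1: move[0]->L => LLLDLU VALID
Fold 2: move[4]->U => LLLDUU INVALID (collision), skipped
Fold 3: move[2]->U => LLUDLU INVALID (collision), skipped
Fold 4: move[3]->U => LLLULU VALID
Fold 5: move[1]->D => LDLULU VALID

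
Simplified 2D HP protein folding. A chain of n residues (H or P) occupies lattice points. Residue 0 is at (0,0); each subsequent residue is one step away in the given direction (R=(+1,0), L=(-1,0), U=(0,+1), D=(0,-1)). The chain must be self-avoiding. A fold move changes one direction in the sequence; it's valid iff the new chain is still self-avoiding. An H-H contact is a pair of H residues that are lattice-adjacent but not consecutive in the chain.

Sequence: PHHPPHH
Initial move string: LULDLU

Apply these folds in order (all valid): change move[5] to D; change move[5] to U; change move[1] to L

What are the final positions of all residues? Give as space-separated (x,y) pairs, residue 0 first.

Initial moves: LULDLU
Fold: move[5]->D => LULDLD (positions: [(0, 0), (-1, 0), (-1, 1), (-2, 1), (-2, 0), (-3, 0), (-3, -1)])
Fold: move[5]->U => LULDLU (positions: [(0, 0), (-1, 0), (-1, 1), (-2, 1), (-2, 0), (-3, 0), (-3, 1)])
Fold: move[1]->L => LLLDLU (positions: [(0, 0), (-1, 0), (-2, 0), (-3, 0), (-3, -1), (-4, -1), (-4, 0)])

Answer: (0,0) (-1,0) (-2,0) (-3,0) (-3,-1) (-4,-1) (-4,0)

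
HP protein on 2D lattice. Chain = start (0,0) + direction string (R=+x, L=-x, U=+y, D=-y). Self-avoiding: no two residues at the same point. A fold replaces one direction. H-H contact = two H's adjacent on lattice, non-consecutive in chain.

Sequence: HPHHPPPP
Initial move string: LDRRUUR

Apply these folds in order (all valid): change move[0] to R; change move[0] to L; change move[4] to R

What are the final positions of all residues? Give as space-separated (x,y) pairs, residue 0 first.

Answer: (0,0) (-1,0) (-1,-1) (0,-1) (1,-1) (2,-1) (2,0) (3,0)

Derivation:
Initial moves: LDRRUUR
Fold: move[0]->R => RDRRUUR (positions: [(0, 0), (1, 0), (1, -1), (2, -1), (3, -1), (3, 0), (3, 1), (4, 1)])
Fold: move[0]->L => LDRRUUR (positions: [(0, 0), (-1, 0), (-1, -1), (0, -1), (1, -1), (1, 0), (1, 1), (2, 1)])
Fold: move[4]->R => LDRRRUR (positions: [(0, 0), (-1, 0), (-1, -1), (0, -1), (1, -1), (2, -1), (2, 0), (3, 0)])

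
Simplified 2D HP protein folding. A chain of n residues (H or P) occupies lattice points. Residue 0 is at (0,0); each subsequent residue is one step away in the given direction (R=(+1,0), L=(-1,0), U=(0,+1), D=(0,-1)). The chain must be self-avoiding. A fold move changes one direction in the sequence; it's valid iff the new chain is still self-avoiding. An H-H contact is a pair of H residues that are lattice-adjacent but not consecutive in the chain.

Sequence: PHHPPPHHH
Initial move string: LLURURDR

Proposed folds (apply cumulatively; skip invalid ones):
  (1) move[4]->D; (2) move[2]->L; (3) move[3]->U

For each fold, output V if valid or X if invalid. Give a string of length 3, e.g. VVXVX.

Initial: LLURURDR -> [(0, 0), (-1, 0), (-2, 0), (-2, 1), (-1, 1), (-1, 2), (0, 2), (0, 1), (1, 1)]
Fold 1: move[4]->D => LLURDRDR INVALID (collision), skipped
Fold 2: move[2]->L => LLLRURDR INVALID (collision), skipped
Fold 3: move[3]->U => LLUUURDR VALID

Answer: XXV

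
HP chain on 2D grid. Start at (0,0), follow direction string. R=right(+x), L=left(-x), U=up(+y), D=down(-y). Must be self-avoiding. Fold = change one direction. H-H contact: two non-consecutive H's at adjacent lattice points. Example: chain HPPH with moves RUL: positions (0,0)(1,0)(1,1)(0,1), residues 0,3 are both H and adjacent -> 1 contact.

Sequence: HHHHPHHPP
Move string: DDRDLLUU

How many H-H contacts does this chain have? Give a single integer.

Positions: [(0, 0), (0, -1), (0, -2), (1, -2), (1, -3), (0, -3), (-1, -3), (-1, -2), (-1, -1)]
H-H contact: residue 2 @(0,-2) - residue 5 @(0, -3)

Answer: 1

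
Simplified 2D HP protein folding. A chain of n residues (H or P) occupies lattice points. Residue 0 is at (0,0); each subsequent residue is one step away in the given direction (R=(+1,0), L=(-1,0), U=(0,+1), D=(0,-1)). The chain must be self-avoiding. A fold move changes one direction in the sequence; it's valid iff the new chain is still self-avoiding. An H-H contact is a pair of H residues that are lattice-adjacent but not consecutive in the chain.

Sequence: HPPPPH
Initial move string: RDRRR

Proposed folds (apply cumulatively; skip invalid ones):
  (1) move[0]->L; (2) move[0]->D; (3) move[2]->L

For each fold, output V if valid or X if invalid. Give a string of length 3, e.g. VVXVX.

Answer: VVX

Derivation:
Initial: RDRRR -> [(0, 0), (1, 0), (1, -1), (2, -1), (3, -1), (4, -1)]
Fold 1: move[0]->L => LDRRR VALID
Fold 2: move[0]->D => DDRRR VALID
Fold 3: move[2]->L => DDLRR INVALID (collision), skipped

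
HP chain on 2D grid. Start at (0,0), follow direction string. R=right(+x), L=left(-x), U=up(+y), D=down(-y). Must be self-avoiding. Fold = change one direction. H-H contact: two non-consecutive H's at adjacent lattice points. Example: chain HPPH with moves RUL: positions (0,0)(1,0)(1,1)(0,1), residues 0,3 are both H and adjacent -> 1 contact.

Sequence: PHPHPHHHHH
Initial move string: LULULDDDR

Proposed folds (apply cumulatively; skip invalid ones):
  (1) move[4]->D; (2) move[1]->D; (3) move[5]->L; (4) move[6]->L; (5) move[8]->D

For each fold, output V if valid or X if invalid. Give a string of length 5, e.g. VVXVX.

Answer: XVVVV

Derivation:
Initial: LULULDDDR -> [(0, 0), (-1, 0), (-1, 1), (-2, 1), (-2, 2), (-3, 2), (-3, 1), (-3, 0), (-3, -1), (-2, -1)]
Fold 1: move[4]->D => LULUDDDDR INVALID (collision), skipped
Fold 2: move[1]->D => LDLULDDDR VALID
Fold 3: move[5]->L => LDLULLDDR VALID
Fold 4: move[6]->L => LDLULLLDR VALID
Fold 5: move[8]->D => LDLULLLDD VALID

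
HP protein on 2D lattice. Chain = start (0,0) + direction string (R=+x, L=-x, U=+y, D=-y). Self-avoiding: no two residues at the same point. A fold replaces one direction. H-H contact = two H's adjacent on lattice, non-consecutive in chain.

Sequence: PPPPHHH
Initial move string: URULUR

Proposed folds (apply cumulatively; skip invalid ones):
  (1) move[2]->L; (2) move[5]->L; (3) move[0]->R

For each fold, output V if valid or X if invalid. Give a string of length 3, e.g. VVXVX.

Initial: URULUR -> [(0, 0), (0, 1), (1, 1), (1, 2), (0, 2), (0, 3), (1, 3)]
Fold 1: move[2]->L => URLLUR INVALID (collision), skipped
Fold 2: move[5]->L => URULUL VALID
Fold 3: move[0]->R => RRULUL VALID

Answer: XVV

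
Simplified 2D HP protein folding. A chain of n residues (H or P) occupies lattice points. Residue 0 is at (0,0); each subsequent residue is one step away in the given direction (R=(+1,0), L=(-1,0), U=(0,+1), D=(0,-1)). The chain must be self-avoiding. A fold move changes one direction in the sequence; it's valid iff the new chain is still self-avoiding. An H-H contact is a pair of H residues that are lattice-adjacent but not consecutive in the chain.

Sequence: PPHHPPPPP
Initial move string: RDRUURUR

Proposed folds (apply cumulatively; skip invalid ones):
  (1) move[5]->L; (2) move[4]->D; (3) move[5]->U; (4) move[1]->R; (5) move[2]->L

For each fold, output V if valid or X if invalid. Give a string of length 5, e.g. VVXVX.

Initial: RDRUURUR -> [(0, 0), (1, 0), (1, -1), (2, -1), (2, 0), (2, 1), (3, 1), (3, 2), (4, 2)]
Fold 1: move[5]->L => RDRUULUR VALID
Fold 2: move[4]->D => RDRUDLUR INVALID (collision), skipped
Fold 3: move[5]->U => RDRUUUUR VALID
Fold 4: move[1]->R => RRRUUUUR VALID
Fold 5: move[2]->L => RRLUUUUR INVALID (collision), skipped

Answer: VXVVX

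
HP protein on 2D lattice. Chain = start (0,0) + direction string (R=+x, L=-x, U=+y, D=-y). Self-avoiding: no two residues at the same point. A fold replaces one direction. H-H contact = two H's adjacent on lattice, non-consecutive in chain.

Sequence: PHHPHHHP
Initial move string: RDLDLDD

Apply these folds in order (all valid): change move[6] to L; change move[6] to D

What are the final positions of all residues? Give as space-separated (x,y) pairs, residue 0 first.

Answer: (0,0) (1,0) (1,-1) (0,-1) (0,-2) (-1,-2) (-1,-3) (-1,-4)

Derivation:
Initial moves: RDLDLDD
Fold: move[6]->L => RDLDLDL (positions: [(0, 0), (1, 0), (1, -1), (0, -1), (0, -2), (-1, -2), (-1, -3), (-2, -3)])
Fold: move[6]->D => RDLDLDD (positions: [(0, 0), (1, 0), (1, -1), (0, -1), (0, -2), (-1, -2), (-1, -3), (-1, -4)])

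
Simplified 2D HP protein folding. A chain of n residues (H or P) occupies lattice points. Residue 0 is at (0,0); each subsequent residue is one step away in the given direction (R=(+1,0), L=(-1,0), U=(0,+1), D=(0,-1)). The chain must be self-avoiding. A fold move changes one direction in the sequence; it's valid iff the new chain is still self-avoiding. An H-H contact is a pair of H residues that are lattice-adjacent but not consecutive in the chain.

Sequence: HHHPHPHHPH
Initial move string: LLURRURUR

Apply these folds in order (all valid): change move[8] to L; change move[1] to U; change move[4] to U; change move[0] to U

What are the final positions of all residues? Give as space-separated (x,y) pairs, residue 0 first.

Answer: (0,0) (0,1) (0,2) (0,3) (1,3) (1,4) (1,5) (2,5) (2,6) (1,6)

Derivation:
Initial moves: LLURRURUR
Fold: move[8]->L => LLURRURUL (positions: [(0, 0), (-1, 0), (-2, 0), (-2, 1), (-1, 1), (0, 1), (0, 2), (1, 2), (1, 3), (0, 3)])
Fold: move[1]->U => LUURRURUL (positions: [(0, 0), (-1, 0), (-1, 1), (-1, 2), (0, 2), (1, 2), (1, 3), (2, 3), (2, 4), (1, 4)])
Fold: move[4]->U => LUURUURUL (positions: [(0, 0), (-1, 0), (-1, 1), (-1, 2), (0, 2), (0, 3), (0, 4), (1, 4), (1, 5), (0, 5)])
Fold: move[0]->U => UUURUURUL (positions: [(0, 0), (0, 1), (0, 2), (0, 3), (1, 3), (1, 4), (1, 5), (2, 5), (2, 6), (1, 6)])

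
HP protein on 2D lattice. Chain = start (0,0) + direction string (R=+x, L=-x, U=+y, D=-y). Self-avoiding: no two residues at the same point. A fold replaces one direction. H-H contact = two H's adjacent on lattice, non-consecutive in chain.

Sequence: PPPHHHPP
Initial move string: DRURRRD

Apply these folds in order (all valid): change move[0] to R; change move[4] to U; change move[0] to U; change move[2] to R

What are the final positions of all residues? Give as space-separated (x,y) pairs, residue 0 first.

Initial moves: DRURRRD
Fold: move[0]->R => RRURRRD (positions: [(0, 0), (1, 0), (2, 0), (2, 1), (3, 1), (4, 1), (5, 1), (5, 0)])
Fold: move[4]->U => RRURURD (positions: [(0, 0), (1, 0), (2, 0), (2, 1), (3, 1), (3, 2), (4, 2), (4, 1)])
Fold: move[0]->U => URURURD (positions: [(0, 0), (0, 1), (1, 1), (1, 2), (2, 2), (2, 3), (3, 3), (3, 2)])
Fold: move[2]->R => URRRURD (positions: [(0, 0), (0, 1), (1, 1), (2, 1), (3, 1), (3, 2), (4, 2), (4, 1)])

Answer: (0,0) (0,1) (1,1) (2,1) (3,1) (3,2) (4,2) (4,1)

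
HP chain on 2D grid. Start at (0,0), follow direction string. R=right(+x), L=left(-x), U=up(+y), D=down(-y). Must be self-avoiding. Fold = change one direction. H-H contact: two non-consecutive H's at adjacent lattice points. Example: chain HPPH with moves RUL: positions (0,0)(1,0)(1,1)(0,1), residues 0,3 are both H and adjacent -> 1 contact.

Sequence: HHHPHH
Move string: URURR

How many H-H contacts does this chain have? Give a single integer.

Positions: [(0, 0), (0, 1), (1, 1), (1, 2), (2, 2), (3, 2)]
No H-H contacts found.

Answer: 0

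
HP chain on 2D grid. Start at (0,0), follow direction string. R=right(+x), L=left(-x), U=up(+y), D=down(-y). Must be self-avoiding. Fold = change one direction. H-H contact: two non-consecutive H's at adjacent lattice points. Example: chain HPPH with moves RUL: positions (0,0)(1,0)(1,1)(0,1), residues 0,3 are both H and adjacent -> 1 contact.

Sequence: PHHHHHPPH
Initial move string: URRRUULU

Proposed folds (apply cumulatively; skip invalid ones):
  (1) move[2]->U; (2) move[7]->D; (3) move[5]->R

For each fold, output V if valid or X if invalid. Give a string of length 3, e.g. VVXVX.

Initial: URRRUULU -> [(0, 0), (0, 1), (1, 1), (2, 1), (3, 1), (3, 2), (3, 3), (2, 3), (2, 4)]
Fold 1: move[2]->U => URURUULU VALID
Fold 2: move[7]->D => URURUULD VALID
Fold 3: move[5]->R => URURURLD INVALID (collision), skipped

Answer: VVX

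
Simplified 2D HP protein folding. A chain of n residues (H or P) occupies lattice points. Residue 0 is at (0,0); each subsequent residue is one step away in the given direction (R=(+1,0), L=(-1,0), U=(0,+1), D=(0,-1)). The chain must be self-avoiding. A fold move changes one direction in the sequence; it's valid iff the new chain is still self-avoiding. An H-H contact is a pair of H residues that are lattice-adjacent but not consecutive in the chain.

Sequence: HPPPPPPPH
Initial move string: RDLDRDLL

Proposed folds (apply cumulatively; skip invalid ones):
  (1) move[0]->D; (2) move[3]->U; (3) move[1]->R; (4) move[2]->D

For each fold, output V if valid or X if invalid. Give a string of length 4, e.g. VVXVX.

Initial: RDLDRDLL -> [(0, 0), (1, 0), (1, -1), (0, -1), (0, -2), (1, -2), (1, -3), (0, -3), (-1, -3)]
Fold 1: move[0]->D => DDLDRDLL VALID
Fold 2: move[3]->U => DDLURDLL INVALID (collision), skipped
Fold 3: move[1]->R => DRLDRDLL INVALID (collision), skipped
Fold 4: move[2]->D => DDDDRDLL VALID

Answer: VXXV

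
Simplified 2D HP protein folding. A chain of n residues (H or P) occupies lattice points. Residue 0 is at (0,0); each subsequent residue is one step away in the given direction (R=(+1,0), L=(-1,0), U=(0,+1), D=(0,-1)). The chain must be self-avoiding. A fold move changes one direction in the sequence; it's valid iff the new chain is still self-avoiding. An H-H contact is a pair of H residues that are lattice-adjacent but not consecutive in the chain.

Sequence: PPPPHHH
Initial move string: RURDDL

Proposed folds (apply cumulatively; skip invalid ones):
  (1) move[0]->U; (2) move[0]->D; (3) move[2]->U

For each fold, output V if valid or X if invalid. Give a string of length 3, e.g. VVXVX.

Initial: RURDDL -> [(0, 0), (1, 0), (1, 1), (2, 1), (2, 0), (2, -1), (1, -1)]
Fold 1: move[0]->U => UURDDL INVALID (collision), skipped
Fold 2: move[0]->D => DURDDL INVALID (collision), skipped
Fold 3: move[2]->U => RUUDDL INVALID (collision), skipped

Answer: XXX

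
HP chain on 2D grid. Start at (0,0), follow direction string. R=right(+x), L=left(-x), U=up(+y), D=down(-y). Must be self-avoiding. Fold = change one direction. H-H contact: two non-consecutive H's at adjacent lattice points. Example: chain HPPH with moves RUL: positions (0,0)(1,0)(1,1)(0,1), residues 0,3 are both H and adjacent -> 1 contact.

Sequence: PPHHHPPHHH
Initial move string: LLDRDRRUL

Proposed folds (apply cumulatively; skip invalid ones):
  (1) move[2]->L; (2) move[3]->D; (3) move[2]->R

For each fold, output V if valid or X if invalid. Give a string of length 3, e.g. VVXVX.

Answer: XVX

Derivation:
Initial: LLDRDRRUL -> [(0, 0), (-1, 0), (-2, 0), (-2, -1), (-1, -1), (-1, -2), (0, -2), (1, -2), (1, -1), (0, -1)]
Fold 1: move[2]->L => LLLRDRRUL INVALID (collision), skipped
Fold 2: move[3]->D => LLDDDRRUL VALID
Fold 3: move[2]->R => LLRDDRRUL INVALID (collision), skipped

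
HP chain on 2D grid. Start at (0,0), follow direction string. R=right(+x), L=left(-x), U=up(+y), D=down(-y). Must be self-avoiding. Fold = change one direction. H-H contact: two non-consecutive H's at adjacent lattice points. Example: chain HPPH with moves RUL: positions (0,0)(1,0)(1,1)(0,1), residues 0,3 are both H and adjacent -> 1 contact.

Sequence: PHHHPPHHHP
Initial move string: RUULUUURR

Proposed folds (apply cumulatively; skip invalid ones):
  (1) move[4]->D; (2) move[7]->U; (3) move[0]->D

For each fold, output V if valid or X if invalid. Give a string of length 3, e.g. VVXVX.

Initial: RUULUUURR -> [(0, 0), (1, 0), (1, 1), (1, 2), (0, 2), (0, 3), (0, 4), (0, 5), (1, 5), (2, 5)]
Fold 1: move[4]->D => RUULDUURR INVALID (collision), skipped
Fold 2: move[7]->U => RUULUUUUR VALID
Fold 3: move[0]->D => DUULUUUUR INVALID (collision), skipped

Answer: XVX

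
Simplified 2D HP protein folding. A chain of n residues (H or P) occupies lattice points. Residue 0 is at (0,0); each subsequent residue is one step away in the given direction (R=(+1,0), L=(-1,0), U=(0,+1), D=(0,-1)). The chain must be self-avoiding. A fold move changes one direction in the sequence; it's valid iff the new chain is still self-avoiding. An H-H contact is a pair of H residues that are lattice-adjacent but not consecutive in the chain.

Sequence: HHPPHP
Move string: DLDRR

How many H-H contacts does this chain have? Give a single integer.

Answer: 1

Derivation:
Positions: [(0, 0), (0, -1), (-1, -1), (-1, -2), (0, -2), (1, -2)]
H-H contact: residue 1 @(0,-1) - residue 4 @(0, -2)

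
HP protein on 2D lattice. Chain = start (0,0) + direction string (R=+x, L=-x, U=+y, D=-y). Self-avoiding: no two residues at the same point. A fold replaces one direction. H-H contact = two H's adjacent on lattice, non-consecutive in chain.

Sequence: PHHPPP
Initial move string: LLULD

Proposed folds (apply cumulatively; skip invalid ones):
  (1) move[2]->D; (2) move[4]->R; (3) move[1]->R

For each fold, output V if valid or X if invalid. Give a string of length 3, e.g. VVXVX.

Initial: LLULD -> [(0, 0), (-1, 0), (-2, 0), (-2, 1), (-3, 1), (-3, 0)]
Fold 1: move[2]->D => LLDLD VALID
Fold 2: move[4]->R => LLDLR INVALID (collision), skipped
Fold 3: move[1]->R => LRDLD INVALID (collision), skipped

Answer: VXX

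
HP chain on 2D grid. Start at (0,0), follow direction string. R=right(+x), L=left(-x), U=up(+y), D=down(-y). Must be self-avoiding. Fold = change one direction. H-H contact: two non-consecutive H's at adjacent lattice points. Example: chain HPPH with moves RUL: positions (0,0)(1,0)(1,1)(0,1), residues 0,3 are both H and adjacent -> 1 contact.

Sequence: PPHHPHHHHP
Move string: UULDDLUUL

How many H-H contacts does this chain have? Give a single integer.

Positions: [(0, 0), (0, 1), (0, 2), (-1, 2), (-1, 1), (-1, 0), (-2, 0), (-2, 1), (-2, 2), (-3, 2)]
H-H contact: residue 3 @(-1,2) - residue 8 @(-2, 2)

Answer: 1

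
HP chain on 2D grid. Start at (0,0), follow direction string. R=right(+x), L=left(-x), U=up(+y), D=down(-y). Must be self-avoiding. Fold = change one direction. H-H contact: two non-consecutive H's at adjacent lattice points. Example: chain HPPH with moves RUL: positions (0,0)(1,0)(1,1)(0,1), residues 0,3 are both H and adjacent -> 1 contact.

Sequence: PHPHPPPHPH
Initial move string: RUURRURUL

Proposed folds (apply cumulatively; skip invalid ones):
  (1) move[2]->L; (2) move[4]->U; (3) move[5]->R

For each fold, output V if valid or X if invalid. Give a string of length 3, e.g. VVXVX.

Answer: XVV

Derivation:
Initial: RUURRURUL -> [(0, 0), (1, 0), (1, 1), (1, 2), (2, 2), (3, 2), (3, 3), (4, 3), (4, 4), (3, 4)]
Fold 1: move[2]->L => RULRRURUL INVALID (collision), skipped
Fold 2: move[4]->U => RUURUURUL VALID
Fold 3: move[5]->R => RUURURRUL VALID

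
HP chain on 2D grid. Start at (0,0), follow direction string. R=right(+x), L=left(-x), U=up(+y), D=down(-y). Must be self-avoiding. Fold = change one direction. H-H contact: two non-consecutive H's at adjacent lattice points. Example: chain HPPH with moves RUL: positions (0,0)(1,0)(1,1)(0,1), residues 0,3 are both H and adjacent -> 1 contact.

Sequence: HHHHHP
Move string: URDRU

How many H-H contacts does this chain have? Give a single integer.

Answer: 1

Derivation:
Positions: [(0, 0), (0, 1), (1, 1), (1, 0), (2, 0), (2, 1)]
H-H contact: residue 0 @(0,0) - residue 3 @(1, 0)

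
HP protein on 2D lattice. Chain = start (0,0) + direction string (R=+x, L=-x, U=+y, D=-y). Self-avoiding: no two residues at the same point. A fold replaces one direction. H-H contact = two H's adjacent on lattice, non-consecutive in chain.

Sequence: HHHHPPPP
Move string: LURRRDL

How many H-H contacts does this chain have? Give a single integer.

Positions: [(0, 0), (-1, 0), (-1, 1), (0, 1), (1, 1), (2, 1), (2, 0), (1, 0)]
H-H contact: residue 0 @(0,0) - residue 3 @(0, 1)

Answer: 1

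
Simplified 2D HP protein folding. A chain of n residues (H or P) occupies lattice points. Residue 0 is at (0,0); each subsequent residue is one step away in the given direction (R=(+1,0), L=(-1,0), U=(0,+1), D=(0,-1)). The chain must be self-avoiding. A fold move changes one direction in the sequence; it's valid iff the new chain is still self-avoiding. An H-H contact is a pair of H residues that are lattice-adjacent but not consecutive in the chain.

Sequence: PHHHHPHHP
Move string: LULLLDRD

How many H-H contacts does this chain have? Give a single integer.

Answer: 1

Derivation:
Positions: [(0, 0), (-1, 0), (-1, 1), (-2, 1), (-3, 1), (-4, 1), (-4, 0), (-3, 0), (-3, -1)]
H-H contact: residue 4 @(-3,1) - residue 7 @(-3, 0)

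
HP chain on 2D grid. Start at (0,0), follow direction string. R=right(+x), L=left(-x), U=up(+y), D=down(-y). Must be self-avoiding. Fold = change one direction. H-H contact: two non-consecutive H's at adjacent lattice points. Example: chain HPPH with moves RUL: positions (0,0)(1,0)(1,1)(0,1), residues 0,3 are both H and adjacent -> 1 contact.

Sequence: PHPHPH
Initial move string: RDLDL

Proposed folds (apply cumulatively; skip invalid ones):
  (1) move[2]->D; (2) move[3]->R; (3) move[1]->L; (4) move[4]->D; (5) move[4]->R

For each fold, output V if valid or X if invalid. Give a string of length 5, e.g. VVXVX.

Initial: RDLDL -> [(0, 0), (1, 0), (1, -1), (0, -1), (0, -2), (-1, -2)]
Fold 1: move[2]->D => RDDDL VALID
Fold 2: move[3]->R => RDDRL INVALID (collision), skipped
Fold 3: move[1]->L => RLDDL INVALID (collision), skipped
Fold 4: move[4]->D => RDDDD VALID
Fold 5: move[4]->R => RDDDR VALID

Answer: VXXVV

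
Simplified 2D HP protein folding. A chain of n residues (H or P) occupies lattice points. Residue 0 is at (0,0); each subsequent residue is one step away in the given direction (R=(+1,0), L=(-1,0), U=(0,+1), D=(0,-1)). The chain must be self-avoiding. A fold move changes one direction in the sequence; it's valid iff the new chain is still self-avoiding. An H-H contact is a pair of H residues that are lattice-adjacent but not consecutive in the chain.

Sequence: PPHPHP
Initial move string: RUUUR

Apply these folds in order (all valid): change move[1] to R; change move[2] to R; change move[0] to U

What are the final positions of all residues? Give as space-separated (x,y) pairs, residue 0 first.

Answer: (0,0) (0,1) (1,1) (2,1) (2,2) (3,2)

Derivation:
Initial moves: RUUUR
Fold: move[1]->R => RRUUR (positions: [(0, 0), (1, 0), (2, 0), (2, 1), (2, 2), (3, 2)])
Fold: move[2]->R => RRRUR (positions: [(0, 0), (1, 0), (2, 0), (3, 0), (3, 1), (4, 1)])
Fold: move[0]->U => URRUR (positions: [(0, 0), (0, 1), (1, 1), (2, 1), (2, 2), (3, 2)])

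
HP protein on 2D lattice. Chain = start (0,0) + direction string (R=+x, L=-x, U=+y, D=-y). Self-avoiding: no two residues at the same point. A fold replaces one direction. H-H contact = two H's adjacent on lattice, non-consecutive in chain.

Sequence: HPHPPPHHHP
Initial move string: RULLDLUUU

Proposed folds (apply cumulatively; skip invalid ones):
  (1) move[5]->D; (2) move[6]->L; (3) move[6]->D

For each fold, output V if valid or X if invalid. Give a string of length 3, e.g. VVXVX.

Initial: RULLDLUUU -> [(0, 0), (1, 0), (1, 1), (0, 1), (-1, 1), (-1, 0), (-2, 0), (-2, 1), (-2, 2), (-2, 3)]
Fold 1: move[5]->D => RULLDDUUU INVALID (collision), skipped
Fold 2: move[6]->L => RULLDLLUU VALID
Fold 3: move[6]->D => RULLDLDUU INVALID (collision), skipped

Answer: XVX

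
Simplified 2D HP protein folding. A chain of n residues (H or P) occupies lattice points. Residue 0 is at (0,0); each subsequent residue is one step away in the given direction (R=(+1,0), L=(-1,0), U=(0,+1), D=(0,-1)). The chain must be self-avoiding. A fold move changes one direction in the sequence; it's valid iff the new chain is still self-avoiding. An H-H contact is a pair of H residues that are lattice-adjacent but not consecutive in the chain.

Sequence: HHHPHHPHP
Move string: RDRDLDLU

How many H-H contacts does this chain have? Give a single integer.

Positions: [(0, 0), (1, 0), (1, -1), (2, -1), (2, -2), (1, -2), (1, -3), (0, -3), (0, -2)]
H-H contact: residue 2 @(1,-1) - residue 5 @(1, -2)

Answer: 1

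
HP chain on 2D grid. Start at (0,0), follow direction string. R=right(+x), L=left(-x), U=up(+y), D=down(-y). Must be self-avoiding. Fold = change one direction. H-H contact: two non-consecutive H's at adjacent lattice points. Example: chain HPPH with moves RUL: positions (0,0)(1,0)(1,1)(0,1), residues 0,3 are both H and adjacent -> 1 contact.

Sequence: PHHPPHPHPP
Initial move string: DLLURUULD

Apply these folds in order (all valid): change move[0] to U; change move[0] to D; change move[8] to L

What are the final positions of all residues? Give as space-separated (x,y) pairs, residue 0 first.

Initial moves: DLLURUULD
Fold: move[0]->U => ULLURUULD (positions: [(0, 0), (0, 1), (-1, 1), (-2, 1), (-2, 2), (-1, 2), (-1, 3), (-1, 4), (-2, 4), (-2, 3)])
Fold: move[0]->D => DLLURUULD (positions: [(0, 0), (0, -1), (-1, -1), (-2, -1), (-2, 0), (-1, 0), (-1, 1), (-1, 2), (-2, 2), (-2, 1)])
Fold: move[8]->L => DLLURUULL (positions: [(0, 0), (0, -1), (-1, -1), (-2, -1), (-2, 0), (-1, 0), (-1, 1), (-1, 2), (-2, 2), (-3, 2)])

Answer: (0,0) (0,-1) (-1,-1) (-2,-1) (-2,0) (-1,0) (-1,1) (-1,2) (-2,2) (-3,2)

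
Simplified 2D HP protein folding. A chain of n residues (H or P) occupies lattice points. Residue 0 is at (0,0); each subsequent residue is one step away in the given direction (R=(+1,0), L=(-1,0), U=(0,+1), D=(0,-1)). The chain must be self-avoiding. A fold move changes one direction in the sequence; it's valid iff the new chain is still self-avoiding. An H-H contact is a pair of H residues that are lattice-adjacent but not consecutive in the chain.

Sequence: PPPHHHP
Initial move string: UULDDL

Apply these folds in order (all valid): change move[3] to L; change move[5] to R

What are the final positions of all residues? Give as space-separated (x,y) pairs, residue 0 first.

Answer: (0,0) (0,1) (0,2) (-1,2) (-2,2) (-2,1) (-1,1)

Derivation:
Initial moves: UULDDL
Fold: move[3]->L => UULLDL (positions: [(0, 0), (0, 1), (0, 2), (-1, 2), (-2, 2), (-2, 1), (-3, 1)])
Fold: move[5]->R => UULLDR (positions: [(0, 0), (0, 1), (0, 2), (-1, 2), (-2, 2), (-2, 1), (-1, 1)])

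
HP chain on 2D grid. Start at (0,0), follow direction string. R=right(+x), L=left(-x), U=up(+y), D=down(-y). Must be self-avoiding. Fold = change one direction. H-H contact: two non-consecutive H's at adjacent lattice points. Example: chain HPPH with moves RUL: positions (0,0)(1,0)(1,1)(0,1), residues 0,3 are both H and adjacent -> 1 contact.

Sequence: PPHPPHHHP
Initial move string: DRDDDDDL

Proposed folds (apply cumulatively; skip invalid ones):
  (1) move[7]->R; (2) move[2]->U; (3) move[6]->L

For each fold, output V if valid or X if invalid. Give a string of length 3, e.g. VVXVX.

Answer: VXX

Derivation:
Initial: DRDDDDDL -> [(0, 0), (0, -1), (1, -1), (1, -2), (1, -3), (1, -4), (1, -5), (1, -6), (0, -6)]
Fold 1: move[7]->R => DRDDDDDR VALID
Fold 2: move[2]->U => DRUDDDDR INVALID (collision), skipped
Fold 3: move[6]->L => DRDDDDLR INVALID (collision), skipped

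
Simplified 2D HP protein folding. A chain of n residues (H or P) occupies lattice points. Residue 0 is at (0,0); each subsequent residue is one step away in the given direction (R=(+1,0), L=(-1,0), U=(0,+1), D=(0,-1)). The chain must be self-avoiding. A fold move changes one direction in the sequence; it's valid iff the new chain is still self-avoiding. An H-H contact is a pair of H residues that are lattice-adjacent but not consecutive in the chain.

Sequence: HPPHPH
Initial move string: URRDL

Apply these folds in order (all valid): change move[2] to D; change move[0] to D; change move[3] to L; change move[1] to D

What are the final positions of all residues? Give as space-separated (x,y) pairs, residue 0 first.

Initial moves: URRDL
Fold: move[2]->D => URDDL (positions: [(0, 0), (0, 1), (1, 1), (1, 0), (1, -1), (0, -1)])
Fold: move[0]->D => DRDDL (positions: [(0, 0), (0, -1), (1, -1), (1, -2), (1, -3), (0, -3)])
Fold: move[3]->L => DRDLL (positions: [(0, 0), (0, -1), (1, -1), (1, -2), (0, -2), (-1, -2)])
Fold: move[1]->D => DDDLL (positions: [(0, 0), (0, -1), (0, -2), (0, -3), (-1, -3), (-2, -3)])

Answer: (0,0) (0,-1) (0,-2) (0,-3) (-1,-3) (-2,-3)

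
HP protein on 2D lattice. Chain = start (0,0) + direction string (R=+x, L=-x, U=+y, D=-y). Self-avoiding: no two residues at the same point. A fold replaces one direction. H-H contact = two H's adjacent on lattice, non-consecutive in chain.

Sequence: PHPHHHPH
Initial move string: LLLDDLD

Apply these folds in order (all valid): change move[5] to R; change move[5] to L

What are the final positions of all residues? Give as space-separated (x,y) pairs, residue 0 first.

Initial moves: LLLDDLD
Fold: move[5]->R => LLLDDRD (positions: [(0, 0), (-1, 0), (-2, 0), (-3, 0), (-3, -1), (-3, -2), (-2, -2), (-2, -3)])
Fold: move[5]->L => LLLDDLD (positions: [(0, 0), (-1, 0), (-2, 0), (-3, 0), (-3, -1), (-3, -2), (-4, -2), (-4, -3)])

Answer: (0,0) (-1,0) (-2,0) (-3,0) (-3,-1) (-3,-2) (-4,-2) (-4,-3)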